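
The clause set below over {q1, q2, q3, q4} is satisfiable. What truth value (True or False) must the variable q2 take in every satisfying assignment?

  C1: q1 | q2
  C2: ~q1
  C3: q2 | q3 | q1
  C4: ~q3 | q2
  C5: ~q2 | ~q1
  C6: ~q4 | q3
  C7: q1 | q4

Suppose q2 = 0.
Unit clause (q1) forces q1 = 1.
But (~q1) is also a unit clause — contradiction.
So every satisfying assignment has q2 = True.

True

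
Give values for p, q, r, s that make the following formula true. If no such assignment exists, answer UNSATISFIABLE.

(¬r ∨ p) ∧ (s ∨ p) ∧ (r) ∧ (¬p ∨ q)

p: True; q: True; r: True; s: True

The clause (r) is unit, so r = True.
The clause (p) is unit, so p = True.
The clause (q) is unit, so q = True.
No clause remains; s is free.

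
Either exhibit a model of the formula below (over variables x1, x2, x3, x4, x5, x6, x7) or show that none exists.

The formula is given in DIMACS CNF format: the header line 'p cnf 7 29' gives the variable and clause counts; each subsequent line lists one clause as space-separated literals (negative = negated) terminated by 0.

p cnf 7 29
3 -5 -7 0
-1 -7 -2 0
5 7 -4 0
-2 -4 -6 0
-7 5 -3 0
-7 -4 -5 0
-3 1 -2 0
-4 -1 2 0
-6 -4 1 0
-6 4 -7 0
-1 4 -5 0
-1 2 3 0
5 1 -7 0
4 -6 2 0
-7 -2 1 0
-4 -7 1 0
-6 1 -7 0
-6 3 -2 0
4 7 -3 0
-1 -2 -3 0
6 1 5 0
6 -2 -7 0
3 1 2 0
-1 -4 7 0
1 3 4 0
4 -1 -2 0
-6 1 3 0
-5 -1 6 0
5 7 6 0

Suppose x3 = True.
Suppose x7 = True.
Unit clause (x5) forces x5 = True.
Unit clause (¬x4) forces x4 = False.
Unit clause (¬x6) forces x6 = False.
Unit clause (¬x1) forces x1 = False.
Unit clause (¬x2) forces x2 = False.
Every clause now holds.

x1: False,  x2: False,  x3: True,  x4: False,  x5: True,  x6: False,  x7: True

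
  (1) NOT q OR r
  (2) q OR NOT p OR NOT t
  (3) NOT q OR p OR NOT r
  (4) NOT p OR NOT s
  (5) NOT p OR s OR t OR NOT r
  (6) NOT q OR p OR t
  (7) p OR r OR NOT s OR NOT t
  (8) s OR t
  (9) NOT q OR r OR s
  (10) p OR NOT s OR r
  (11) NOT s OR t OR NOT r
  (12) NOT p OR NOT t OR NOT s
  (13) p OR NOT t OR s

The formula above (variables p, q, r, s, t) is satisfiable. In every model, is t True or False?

Suppose t = false.
The clause (s) is unit, so s = true.
The clause (NOT p) is unit, so p = false.
The clause (NOT q) is unit, so q = false.
The clause (r) is unit, so r = true.
But (NOT r) is also a unit clause — contradiction.
So every satisfying assignment has t = True.

True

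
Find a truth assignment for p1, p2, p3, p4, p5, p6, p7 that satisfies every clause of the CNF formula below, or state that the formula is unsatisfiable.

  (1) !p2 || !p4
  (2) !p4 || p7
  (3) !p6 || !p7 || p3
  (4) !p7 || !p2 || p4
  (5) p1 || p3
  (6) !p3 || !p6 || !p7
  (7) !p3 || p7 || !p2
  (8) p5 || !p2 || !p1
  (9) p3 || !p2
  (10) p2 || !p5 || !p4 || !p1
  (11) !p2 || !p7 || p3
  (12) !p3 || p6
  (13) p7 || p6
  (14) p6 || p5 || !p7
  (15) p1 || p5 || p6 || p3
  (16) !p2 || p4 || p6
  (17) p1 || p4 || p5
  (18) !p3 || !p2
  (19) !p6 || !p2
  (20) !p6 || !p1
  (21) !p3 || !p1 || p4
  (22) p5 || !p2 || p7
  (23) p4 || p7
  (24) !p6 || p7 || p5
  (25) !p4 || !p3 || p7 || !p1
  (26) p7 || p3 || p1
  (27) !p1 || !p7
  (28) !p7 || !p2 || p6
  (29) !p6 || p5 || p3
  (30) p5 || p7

Suppose p2 = false.
Suppose p4 = false.
Unit clause (p7) forces p7 = true.
Unit clause (!p1) forces p1 = false.
Unit clause (p3) forces p3 = true.
Unit clause (!p6) forces p6 = false.
But (p6) is also a unit clause — contradiction.
Backtrack on p4: now try p4 = true.
Unit clause (p7) forces p7 = true.
Unit clause (!p1) forces p1 = false.
Unit clause (p3) forces p3 = true.
Unit clause (!p6) forces p6 = false.
But (p6) is also a unit clause — contradiction.
Either choice for p4 ends in contradiction.
Backtrack on p2: now try p2 = true.
Unit clause (!p4) forces p4 = false.
Unit clause (!p7) forces p7 = false.
But (p7) is also a unit clause — contradiction.
Either choice for p2 ends in contradiction.

UNSATISFIABLE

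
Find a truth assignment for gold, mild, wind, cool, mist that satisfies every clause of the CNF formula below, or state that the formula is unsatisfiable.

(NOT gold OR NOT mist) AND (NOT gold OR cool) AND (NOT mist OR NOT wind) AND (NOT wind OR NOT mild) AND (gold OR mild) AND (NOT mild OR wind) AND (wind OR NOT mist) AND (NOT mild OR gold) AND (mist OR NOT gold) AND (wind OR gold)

Suppose gold = false.
Unit clause (mild) forces mild = true.
Now (NOT mild) is unsatisfied and unit — conflict.
Backtrack on gold: now try gold = true.
Unit clause (NOT mist) forces mist = false.
Now (mist) is unsatisfied and unit — conflict.
Either choice for gold ends in contradiction.

UNSATISFIABLE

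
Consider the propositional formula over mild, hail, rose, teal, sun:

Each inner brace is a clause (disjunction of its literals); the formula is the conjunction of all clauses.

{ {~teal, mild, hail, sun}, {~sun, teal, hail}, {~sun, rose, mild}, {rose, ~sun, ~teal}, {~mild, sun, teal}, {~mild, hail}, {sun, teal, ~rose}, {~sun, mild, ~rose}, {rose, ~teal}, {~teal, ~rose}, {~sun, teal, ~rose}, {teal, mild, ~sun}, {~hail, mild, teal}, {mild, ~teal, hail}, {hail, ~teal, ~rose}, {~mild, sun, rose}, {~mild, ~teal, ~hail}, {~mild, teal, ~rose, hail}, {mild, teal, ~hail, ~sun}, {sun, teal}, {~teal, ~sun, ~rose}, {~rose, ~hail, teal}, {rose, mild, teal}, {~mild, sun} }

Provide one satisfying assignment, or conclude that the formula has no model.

Suppose mild = 1.
From the singleton clause (hail), hail = 1.
From the singleton clause (~teal), teal = 0.
From the singleton clause (sun), sun = 1.
From the singleton clause (~rose), rose = 0.
All clauses are satisfied.

mild: 1,  hail: 1,  rose: 0,  teal: 0,  sun: 1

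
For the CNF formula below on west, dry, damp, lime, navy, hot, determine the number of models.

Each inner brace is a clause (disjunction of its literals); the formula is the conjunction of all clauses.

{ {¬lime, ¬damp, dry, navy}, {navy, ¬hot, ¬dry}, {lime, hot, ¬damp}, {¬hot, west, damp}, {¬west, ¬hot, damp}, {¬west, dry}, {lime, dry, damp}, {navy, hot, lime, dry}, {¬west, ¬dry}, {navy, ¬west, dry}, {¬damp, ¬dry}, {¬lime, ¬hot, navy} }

10

There are 2^6 = 64 truth assignments over (west, dry, damp, lime, navy, hot).
Split on dry. With dry = True, the clauses containing dry are satisfied and ¬dry drops from the rest; 4 of the 2^5 = 32 assignments to the other variables satisfy what remains.
With dry = False, by the same count on the reduced clause set, 6 assignments work.
(One model: west=F, dry=F, damp=F, lime=T, navy=F, hot=F.)
Total: 4 + 6 = 10.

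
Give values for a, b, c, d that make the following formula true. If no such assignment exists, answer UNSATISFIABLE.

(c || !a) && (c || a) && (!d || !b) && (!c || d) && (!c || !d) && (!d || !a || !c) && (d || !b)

UNSATISFIABLE

Try c = true.
The clause (d) is unit, so d = true.
But (!d) is also a unit clause — contradiction.
Undo c and try c = false.
The clause (!a) is unit, so a = false.
But (a) is also a unit clause — contradiction.
Either choice for c ends in contradiction.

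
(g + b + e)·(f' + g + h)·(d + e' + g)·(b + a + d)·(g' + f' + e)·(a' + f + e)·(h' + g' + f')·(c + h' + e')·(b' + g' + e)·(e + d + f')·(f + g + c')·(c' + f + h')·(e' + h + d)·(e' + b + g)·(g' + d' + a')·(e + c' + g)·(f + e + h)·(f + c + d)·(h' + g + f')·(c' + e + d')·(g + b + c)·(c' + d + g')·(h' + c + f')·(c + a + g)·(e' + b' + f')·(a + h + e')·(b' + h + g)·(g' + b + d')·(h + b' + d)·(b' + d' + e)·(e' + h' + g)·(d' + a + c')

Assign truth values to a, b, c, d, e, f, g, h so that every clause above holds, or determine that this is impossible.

UNSATISFIABLE

Try g = 1.
Try f = 0.
Try a = 0.
Try b = 1.
Unit clause (e) forces e = 1.
Unit clause (h) forces h = 1.
Unit clause (c) forces c = 1.
But (c') is also a unit clause — contradiction.
That branch fails; take b = 0 instead.
Unit clause (d) forces d = 1.
But (d') is also a unit clause — contradiction.
Either choice for b ends in contradiction.
That branch fails; take a = 1 instead.
Unit clause (e) forces e = 1.
Unit clause (d') forces d = 0.
Unit clause (h) forces h = 1.
Unit clause (c) forces c = 1.
But (c') is also a unit clause — contradiction.
Either choice for a ends in contradiction.
That branch fails; take f = 1 instead.
Unit clause (e) forces e = 1.
Unit clause (h') forces h = 0.
Unit clause (d) forces d = 1.
Unit clause (a') forces a = 0.
But (a) is also a unit clause — contradiction.
Either choice for f ends in contradiction.
That branch fails; take g = 0 instead.
Try b = 1.
Unit clause (h) forces h = 1.
Unit clause (f') forces f = 0.
Unit clause (c') forces c = 0.
Unit clause (e') forces e = 0.
Unit clause (a') forces a = 0.
But (a) is also a unit clause — contradiction.
That branch fails; take b = 0 instead.
Unit clause (e) forces e = 1.
But (e') is also a unit clause — contradiction.
Either choice for b ends in contradiction.
Either choice for g ends in contradiction.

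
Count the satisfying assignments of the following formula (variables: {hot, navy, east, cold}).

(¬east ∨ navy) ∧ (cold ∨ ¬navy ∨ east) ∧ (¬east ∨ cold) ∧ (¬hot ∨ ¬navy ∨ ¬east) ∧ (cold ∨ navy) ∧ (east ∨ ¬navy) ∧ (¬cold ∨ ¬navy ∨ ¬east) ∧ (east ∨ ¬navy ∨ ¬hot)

2

There are 2^4 = 16 truth assignments over (hot, navy, east, cold).
Check each against the 8 clauses (columns in the order hot, navy, east, cold):
  F F F F  ✗ fails (cold ∨ navy)
  F F F T  ✓ satisfies all
  F F T F  ✗ fails (¬east ∨ navy)
  F F T T  ✗ fails (¬east ∨ navy)
  F T F F  ✗ fails (cold ∨ ¬navy ∨ east)
  F T F T  ✗ fails (east ∨ ¬navy)
  F T T F  ✗ fails (¬east ∨ cold)
  F T T T  ✗ fails (¬cold ∨ ¬navy ∨ ¬east)
  T F F F  ✗ fails (cold ∨ navy)
  T F F T  ✓ satisfies all
  T F T F  ✗ fails (¬east ∨ navy)
  T F T T  ✗ fails (¬east ∨ navy)
  T T F F  ✗ fails (cold ∨ ¬navy ∨ east)
  T T F T  ✗ fails (east ∨ ¬navy)
  T T T F  ✗ fails (¬east ∨ cold)
  T T T T  ✗ fails (¬hot ∨ ¬navy ∨ ¬east)
2 of the 16 rows are models.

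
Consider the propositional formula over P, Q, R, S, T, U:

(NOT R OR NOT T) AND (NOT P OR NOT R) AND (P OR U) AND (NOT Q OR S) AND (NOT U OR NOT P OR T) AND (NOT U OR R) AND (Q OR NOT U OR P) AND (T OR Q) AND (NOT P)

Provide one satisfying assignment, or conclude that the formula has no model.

From the singleton clause (NOT P), P = false.
From the singleton clause (U), U = true.
From the singleton clause (R), R = true.
From the singleton clause (NOT T), T = false.
From the singleton clause (Q), Q = true.
From the singleton clause (S), S = true.
Every clause now holds.

P ↦ false, Q ↦ true, R ↦ true, S ↦ true, T ↦ false, U ↦ true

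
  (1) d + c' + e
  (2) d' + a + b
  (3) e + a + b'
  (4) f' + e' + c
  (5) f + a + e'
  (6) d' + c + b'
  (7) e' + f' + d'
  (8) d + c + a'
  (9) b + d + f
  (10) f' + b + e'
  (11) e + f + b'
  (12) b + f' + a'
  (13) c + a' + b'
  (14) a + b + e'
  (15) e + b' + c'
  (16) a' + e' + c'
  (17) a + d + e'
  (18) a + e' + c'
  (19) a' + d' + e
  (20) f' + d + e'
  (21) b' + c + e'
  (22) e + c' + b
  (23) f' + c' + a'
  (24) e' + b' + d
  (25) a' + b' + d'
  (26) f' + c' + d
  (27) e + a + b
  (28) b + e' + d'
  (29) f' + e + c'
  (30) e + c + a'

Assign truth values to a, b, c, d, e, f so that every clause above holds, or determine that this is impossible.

Try d = 1.
Try a = 1.
Unit clause (e) forces e = 1.
Unit clause (f') forces f = 0.
Unit clause (c') forces c = 0.
Unit clause (b') forces b = 0.
Now (b) is unsatisfied and unit — conflict.
That branch fails; take a = 0 instead.
Unit clause (b) forces b = 1.
Unit clause (e) forces e = 1.
Unit clause (f) forces f = 1.
Now (f') is unsatisfied and unit — conflict.
Neither a = 1 nor a = 0 works.
That branch fails; take d = 0 instead.
Try c = 0.
Unit clause (a') forces a = 0.
Unit clause (e') forces e = 0.
Unit clause (b') forces b = 0.
Now (b) is unsatisfied and unit — conflict.
That branch fails; take c = 1 instead.
Unit clause (e) forces e = 1.
Unit clause (a') forces a = 0.
Now (a) is unsatisfied and unit — conflict.
Neither c = 1 nor c = 0 works.
Neither d = 1 nor d = 0 works.

UNSATISFIABLE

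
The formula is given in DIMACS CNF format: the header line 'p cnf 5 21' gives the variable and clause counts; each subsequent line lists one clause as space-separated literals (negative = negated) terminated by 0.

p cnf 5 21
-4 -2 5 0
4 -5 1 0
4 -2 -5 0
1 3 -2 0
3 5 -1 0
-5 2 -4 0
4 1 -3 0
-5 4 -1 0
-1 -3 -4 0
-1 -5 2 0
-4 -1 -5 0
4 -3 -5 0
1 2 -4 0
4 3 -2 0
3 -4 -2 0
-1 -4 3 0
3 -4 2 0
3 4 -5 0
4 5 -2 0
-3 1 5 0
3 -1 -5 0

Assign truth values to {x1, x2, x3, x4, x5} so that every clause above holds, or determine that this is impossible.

x1 ↦ False,  x2 ↦ True,  x3 ↦ True,  x4 ↦ True,  x5 ↦ True

Try x4 = True.
Try x2 = True.
From the singleton clause (x5), x5 = True.
From the singleton clause (¬x1), x1 = False.
From the singleton clause (x3), x3 = True.
All clauses are satisfied.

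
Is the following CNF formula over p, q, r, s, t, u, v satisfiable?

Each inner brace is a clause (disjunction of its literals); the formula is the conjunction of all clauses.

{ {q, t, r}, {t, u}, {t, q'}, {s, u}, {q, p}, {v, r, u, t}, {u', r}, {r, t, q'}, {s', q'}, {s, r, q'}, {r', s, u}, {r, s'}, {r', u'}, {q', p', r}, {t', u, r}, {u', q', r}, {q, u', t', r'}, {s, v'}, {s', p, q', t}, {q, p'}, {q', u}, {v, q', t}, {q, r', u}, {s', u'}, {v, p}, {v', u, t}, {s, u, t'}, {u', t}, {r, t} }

Suppose t = 1.
Suppose s = 1.
From the singleton clause (q'), q = 0.
From the singleton clause (p), p = 1.
But (p') is also a unit clause — contradiction.
That branch fails; take s = 0 instead.
From the singleton clause (u), u = 1.
From the singleton clause (r), r = 1.
But (r') is also a unit clause — contradiction.
Either choice for s ends in contradiction.
That branch fails; take t = 0 instead.
From the singleton clause (u), u = 1.
But (u') is also a unit clause — contradiction.
Either choice for t ends in contradiction.
No assignment satisfies every clause.

Unsatisfiable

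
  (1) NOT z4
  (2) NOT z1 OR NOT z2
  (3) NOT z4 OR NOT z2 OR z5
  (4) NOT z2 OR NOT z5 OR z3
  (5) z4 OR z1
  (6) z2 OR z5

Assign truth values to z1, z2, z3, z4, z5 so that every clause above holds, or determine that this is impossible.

z1 ↦ true,  z2 ↦ false,  z3 ↦ true,  z4 ↦ false,  z5 ↦ true

Unit clause (NOT z4) forces z4 = false.
Unit clause (z1) forces z1 = true.
Unit clause (NOT z2) forces z2 = false.
Unit clause (z5) forces z5 = true.
All clauses hold; z3 can take either value.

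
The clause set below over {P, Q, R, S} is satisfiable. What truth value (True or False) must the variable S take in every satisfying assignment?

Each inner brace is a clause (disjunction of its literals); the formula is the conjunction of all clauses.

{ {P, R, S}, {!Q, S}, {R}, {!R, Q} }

Suppose S = false.
(!Q) alone gives Q = false.
(R) alone gives R = true.
Now (!R) is unsatisfied and unit — conflict.
So every satisfying assignment has S = True.

True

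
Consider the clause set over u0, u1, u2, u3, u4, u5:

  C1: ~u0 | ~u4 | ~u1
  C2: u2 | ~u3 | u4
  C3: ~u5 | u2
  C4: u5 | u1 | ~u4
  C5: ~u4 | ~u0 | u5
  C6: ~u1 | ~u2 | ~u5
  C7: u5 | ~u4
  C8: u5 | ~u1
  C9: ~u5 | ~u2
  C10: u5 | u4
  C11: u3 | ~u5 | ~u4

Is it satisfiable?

Suppose u5 = 0.
The clause (~u4) is unit, so u4 = 0.
That conflicts with the unit clause (u4).
So u5 must be the other value — set u5 = 1.
The clause (u2) is unit, so u2 = 1.
That conflicts with the unit clause (~u2).
Either choice for u5 ends in contradiction.
No assignment satisfies every clause.

Unsatisfiable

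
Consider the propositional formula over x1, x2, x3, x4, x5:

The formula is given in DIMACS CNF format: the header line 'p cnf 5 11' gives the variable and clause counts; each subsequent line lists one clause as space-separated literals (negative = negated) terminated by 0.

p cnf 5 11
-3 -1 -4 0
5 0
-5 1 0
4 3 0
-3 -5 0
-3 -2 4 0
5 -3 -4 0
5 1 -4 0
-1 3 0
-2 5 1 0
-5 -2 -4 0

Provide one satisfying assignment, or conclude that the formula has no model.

UNSATISFIABLE

(x5) alone gives x5 = True.
(x1) alone gives x1 = True.
(¬x3) alone gives x3 = False.
Now (x3) is unsatisfied and unit — conflict.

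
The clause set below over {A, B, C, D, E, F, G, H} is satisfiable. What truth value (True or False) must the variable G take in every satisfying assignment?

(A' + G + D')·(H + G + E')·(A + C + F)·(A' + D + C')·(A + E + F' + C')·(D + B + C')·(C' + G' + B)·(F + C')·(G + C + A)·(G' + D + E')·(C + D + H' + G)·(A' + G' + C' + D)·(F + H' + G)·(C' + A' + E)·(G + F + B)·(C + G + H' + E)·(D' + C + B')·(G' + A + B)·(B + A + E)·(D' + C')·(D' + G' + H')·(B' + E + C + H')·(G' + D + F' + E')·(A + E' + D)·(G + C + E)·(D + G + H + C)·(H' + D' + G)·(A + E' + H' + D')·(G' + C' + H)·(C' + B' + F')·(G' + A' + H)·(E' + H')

True

Suppose G = 0.
Suppose A = 0.
(C) alone gives C = 1.
(F) alone gives F = 1.
(E) alone gives E = 1.
(H) alone gives H = 1.
But (H') is also a unit clause — contradiction.
So A must be the other value — set A = 1.
(D') alone gives D = 0.
(C') alone gives C = 0.
(H') alone gives H = 0.
But (H) is also a unit clause — contradiction.
Neither A = 1 nor A = 0 works.
So every satisfying assignment has G = True.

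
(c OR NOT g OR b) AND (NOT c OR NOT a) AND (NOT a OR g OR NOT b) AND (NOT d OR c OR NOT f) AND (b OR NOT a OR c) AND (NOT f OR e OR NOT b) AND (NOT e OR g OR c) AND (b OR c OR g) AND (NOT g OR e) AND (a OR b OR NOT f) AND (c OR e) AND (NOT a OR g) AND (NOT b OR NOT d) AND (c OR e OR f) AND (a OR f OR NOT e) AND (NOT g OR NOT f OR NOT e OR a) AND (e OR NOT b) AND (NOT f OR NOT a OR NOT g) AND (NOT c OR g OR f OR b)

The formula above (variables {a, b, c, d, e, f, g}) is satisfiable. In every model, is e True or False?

True

Suppose e = false.
Unit clause (NOT g) forces g = false.
Unit clause (c) forces c = true.
Unit clause (NOT a) forces a = false.
Unit clause (NOT b) forces b = false.
Unit clause (NOT f) forces f = false.
Now (f) is unsatisfied and unit — conflict.
So every satisfying assignment has e = True.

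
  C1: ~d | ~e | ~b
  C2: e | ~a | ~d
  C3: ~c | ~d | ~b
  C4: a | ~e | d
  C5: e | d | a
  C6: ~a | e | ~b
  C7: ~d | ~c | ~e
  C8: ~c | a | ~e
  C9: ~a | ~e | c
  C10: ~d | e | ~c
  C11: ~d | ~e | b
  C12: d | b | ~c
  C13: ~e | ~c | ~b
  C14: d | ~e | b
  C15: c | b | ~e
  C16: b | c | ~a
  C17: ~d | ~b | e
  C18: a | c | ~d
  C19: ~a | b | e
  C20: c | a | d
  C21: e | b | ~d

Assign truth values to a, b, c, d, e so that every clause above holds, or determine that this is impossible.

Suppose d = 0.
Suppose a = 1.
Suppose e = 1.
The clause (c) is unit, so c = 1.
The clause (b) is unit, so b = 1.
Now (~b) is unsatisfied and unit — conflict.
Backtrack on e: now try e = 0.
The clause (~b) is unit, so b = 0.
Now (b) is unsatisfied and unit — conflict.
Both values of e lead to a conflict.
Backtrack on a: now try a = 0.
The clause (~e) is unit, so e = 0.
Now (e) is unsatisfied and unit — conflict.
Both values of a lead to a conflict.
Backtrack on d: now try d = 1.
Suppose e = 0.
The clause (~a) is unit, so a = 0.
The clause (~c) is unit, so c = 0.
Now (c) is unsatisfied and unit — conflict.
Backtrack on e: now try e = 1.
The clause (~b) is unit, so b = 0.
Now (b) is unsatisfied and unit — conflict.
Both values of e lead to a conflict.
Both values of d lead to a conflict.

UNSATISFIABLE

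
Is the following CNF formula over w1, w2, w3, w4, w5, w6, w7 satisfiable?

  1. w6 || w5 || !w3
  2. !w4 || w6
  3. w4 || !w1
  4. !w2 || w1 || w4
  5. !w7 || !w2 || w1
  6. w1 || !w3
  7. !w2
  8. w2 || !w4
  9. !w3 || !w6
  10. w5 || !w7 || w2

Yes

The clause (!w2) is unit, so w2 = false.
The clause (!w4) is unit, so w4 = false.
The clause (!w1) is unit, so w1 = false.
The clause (!w3) is unit, so w3 = false.
Try w5 = false.
The clause (!w7) is unit, so w7 = false.
Every clause is now satisfied; w6 is unconstrained.
A satisfying assignment: w1 ↦ false, w2 ↦ false, w3 ↦ false, w4 ↦ false, w5 ↦ false, w6 ↦ false, w7 ↦ false.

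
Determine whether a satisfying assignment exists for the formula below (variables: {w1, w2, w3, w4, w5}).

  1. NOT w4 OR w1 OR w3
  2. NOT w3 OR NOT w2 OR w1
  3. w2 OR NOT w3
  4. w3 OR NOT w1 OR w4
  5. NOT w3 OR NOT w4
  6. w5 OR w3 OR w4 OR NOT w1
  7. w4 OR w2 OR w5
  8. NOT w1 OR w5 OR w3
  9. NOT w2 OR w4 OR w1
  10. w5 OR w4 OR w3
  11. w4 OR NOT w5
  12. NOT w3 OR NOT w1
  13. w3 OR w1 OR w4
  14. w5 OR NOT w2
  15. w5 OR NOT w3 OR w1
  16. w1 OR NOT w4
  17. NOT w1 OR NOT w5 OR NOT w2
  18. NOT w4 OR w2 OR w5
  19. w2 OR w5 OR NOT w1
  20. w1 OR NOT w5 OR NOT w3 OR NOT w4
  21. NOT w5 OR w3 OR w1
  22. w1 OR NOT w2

Try w2 = false.
Unit clause (NOT w3) forces w3 = false.
Try w4 = true.
Unit clause (w1) forces w1 = true.
Unit clause (w5) forces w5 = true.
All clauses are satisfied.
A satisfying assignment: w1: true,  w2: false,  w3: false,  w4: true,  w5: true.

Satisfiable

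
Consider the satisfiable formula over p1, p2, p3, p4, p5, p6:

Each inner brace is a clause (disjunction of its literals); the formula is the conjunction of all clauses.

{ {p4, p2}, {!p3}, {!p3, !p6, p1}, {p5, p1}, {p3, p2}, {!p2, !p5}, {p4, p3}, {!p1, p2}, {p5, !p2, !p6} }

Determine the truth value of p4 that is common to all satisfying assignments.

Suppose p4 = false.
Unit clause (p2) forces p2 = true.
Unit clause (!p3) forces p3 = false.
But (p3) is also a unit clause — contradiction.
So every satisfying assignment has p4 = True.

True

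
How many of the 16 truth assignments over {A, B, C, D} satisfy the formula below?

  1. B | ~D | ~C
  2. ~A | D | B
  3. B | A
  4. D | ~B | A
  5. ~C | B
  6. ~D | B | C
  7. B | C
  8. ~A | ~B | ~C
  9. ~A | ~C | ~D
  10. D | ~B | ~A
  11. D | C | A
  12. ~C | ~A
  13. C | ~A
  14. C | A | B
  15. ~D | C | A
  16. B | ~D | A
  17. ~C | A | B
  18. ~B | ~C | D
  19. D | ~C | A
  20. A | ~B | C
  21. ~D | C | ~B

There are 2^4 = 16 truth assignments over (A, B, C, D).
Check each against the 21 clauses (columns in the order A, B, C, D):
  F F F F  ✗ fails (B | A)
  F F F T  ✗ fails (B | A)
  F F T F  ✗ fails (B | A)
  F F T T  ✗ fails (B | ~D | ~C)
  F T F F  ✗ fails (D | ~B | A)
  F T F T  ✗ fails (~D | C | A)
  F T T F  ✗ fails (D | ~B | A)
  F T T T  ✓ satisfies all
  T F F F  ✗ fails (~A | D | B)
  T F F T  ✗ fails (~D | B | C)
  T F T F  ✗ fails (~A | D | B)
  T F T T  ✗ fails (B | ~D | ~C)
  T T F F  ✗ fails (D | ~B | ~A)
  T T F T  ✗ fails (C | ~A)
  T T T F  ✗ fails (~A | ~B | ~C)
  T T T T  ✗ fails (~A | ~B | ~C)
1 of the 16 rows is a model.

1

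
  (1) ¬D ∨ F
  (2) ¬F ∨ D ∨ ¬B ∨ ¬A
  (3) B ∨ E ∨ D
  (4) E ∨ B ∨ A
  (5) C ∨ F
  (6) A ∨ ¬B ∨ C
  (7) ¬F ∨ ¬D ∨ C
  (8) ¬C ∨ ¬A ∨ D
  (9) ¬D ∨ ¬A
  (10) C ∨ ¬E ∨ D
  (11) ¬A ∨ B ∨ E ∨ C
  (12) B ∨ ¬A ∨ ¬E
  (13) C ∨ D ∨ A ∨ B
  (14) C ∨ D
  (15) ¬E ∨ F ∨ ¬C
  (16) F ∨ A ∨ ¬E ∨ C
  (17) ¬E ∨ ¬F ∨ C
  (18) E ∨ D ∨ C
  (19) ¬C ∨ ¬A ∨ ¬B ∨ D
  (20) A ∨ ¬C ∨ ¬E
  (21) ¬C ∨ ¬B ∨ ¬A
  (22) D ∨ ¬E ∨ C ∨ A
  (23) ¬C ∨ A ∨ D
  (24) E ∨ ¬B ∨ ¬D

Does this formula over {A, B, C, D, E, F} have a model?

Unsatisfiable

Suppose D = False.
Unit clause (C) forces C = True.
Unit clause (¬A) forces A = False.
That conflicts with the unit clause (A).
Backtrack on D: now try D = True.
Unit clause (F) forces F = True.
Unit clause (C) forces C = True.
Unit clause (¬A) forces A = False.
Unit clause (¬E) forces E = False.
Unit clause (B) forces B = True.
That conflicts with the unit clause (¬B).
Both values of D lead to a conflict.
No assignment satisfies every clause.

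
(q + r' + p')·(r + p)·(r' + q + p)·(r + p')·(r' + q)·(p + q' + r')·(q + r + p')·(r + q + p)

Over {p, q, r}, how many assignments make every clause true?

There are 2^3 = 8 truth assignments over (p, q, r).
Check each against the 8 clauses (columns in the order p, q, r):
  F F F  ✗ fails (r + p)
  F F T  ✗ fails (r' + q + p)
  F T F  ✗ fails (r + p)
  F T T  ✗ fails (p + q' + r')
  T F F  ✗ fails (r + p')
  T F T  ✗ fails (q + r' + p')
  T T F  ✗ fails (r + p')
  T T T  ✓ satisfies all
1 of the 8 rows is a model.

1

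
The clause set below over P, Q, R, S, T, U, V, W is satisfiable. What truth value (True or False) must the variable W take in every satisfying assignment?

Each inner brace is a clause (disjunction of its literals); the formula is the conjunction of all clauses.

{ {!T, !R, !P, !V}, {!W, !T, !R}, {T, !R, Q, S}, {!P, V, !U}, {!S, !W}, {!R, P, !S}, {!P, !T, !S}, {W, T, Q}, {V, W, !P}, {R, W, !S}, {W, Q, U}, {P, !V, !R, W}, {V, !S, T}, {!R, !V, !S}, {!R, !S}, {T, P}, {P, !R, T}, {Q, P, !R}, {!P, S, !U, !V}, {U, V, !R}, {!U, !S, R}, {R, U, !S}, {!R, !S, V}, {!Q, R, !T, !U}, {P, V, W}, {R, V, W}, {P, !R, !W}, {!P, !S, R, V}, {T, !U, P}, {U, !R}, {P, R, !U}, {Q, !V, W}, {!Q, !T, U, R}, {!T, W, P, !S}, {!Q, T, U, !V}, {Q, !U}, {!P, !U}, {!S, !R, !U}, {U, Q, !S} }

True

Suppose W = false.
Case T = true:
Case P = false:
Unit clause (V) forces V = true.
Unit clause (!R) forces R = false.
Unit clause (!S) forces S = false.
Unit clause (!U) forces U = false.
Unit clause (Q) forces Q = true.
That conflicts with the unit clause (!Q).
So P must be the other value — set P = true.
Unit clause (!S) forces S = false.
Unit clause (V) forces V = true.
Unit clause (!R) forces R = false.
Unit clause (!U) forces U = false.
Unit clause (Q) forces Q = true.
That conflicts with the unit clause (!Q).
Either choice for P ends in contradiction.
So T must be the other value — set T = false.
Unit clause (Q) forces Q = true.
Unit clause (P) forces P = true.
Unit clause (V) forces V = true.
Unit clause (U) forces U = true.
That conflicts with the unit clause (!U).
Either choice for T ends in contradiction.
So every satisfying assignment has W = True.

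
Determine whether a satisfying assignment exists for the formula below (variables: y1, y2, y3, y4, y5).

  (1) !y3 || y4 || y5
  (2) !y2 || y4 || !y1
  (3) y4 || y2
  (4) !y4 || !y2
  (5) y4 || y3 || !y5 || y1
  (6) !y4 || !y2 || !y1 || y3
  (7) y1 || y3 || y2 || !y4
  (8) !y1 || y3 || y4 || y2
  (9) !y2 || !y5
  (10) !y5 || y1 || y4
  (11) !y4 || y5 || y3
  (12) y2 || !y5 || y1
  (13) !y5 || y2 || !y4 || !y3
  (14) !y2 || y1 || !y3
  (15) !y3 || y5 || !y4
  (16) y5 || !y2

Yes, satisfiable

Case y4 = true:
Unit clause (!y2) forces y2 = false.
Case y1 = true:
Case y5 = true:
Unit clause (!y3) forces y3 = false.
This assignment satisfies each clause.
A satisfying assignment: y1 ↦ true,  y2 ↦ false,  y3 ↦ false,  y4 ↦ true,  y5 ↦ true.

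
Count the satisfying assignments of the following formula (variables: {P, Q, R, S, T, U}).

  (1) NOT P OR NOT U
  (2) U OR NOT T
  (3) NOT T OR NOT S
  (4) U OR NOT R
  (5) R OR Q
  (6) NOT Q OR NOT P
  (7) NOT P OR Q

There are 2^6 = 64 truth assignments over (P, Q, R, S, T, U).
Split on P. With P = true, the clauses containing P are satisfied and NOT P drops from the rest; 0 of the 2^5 = 32 assignments to the other variables satisfy what remains.
With P = false, by the same count on the reduced clause set, 11 assignments work.
(One model: P=F, Q=F, R=T, S=F, T=F, U=T.)
Total: 0 + 11 = 11.

11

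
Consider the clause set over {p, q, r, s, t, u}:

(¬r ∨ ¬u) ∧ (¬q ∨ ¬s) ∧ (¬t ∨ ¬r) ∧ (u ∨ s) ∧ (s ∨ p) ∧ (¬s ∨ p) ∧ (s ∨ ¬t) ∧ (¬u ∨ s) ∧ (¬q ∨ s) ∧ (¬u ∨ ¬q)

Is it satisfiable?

Satisfiable

Case r = True:
The clause (¬u) is unit, so u = False.
The clause (¬t) is unit, so t = False.
The clause (s) is unit, so s = True.
The clause (¬q) is unit, so q = False.
The clause (p) is unit, so p = True.
This assignment satisfies each clause.
A satisfying assignment: p: True, q: False, r: True, s: True, t: False, u: False.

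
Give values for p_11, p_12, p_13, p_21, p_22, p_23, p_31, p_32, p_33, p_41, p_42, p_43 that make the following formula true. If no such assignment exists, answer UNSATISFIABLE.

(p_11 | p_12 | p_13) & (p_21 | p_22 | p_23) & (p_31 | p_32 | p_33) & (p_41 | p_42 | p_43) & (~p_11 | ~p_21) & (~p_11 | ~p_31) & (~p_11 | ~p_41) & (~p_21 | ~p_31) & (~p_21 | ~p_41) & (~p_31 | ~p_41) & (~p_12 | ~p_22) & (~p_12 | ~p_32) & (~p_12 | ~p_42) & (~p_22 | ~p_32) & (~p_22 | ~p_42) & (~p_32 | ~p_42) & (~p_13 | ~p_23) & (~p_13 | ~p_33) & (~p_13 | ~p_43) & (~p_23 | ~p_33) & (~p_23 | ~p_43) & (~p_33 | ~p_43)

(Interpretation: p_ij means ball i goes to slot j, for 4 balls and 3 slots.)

Suppose p_11 = 0.
Suppose p_12 = 1.
From the singleton clause (~p_22), p_22 = 0.
From the singleton clause (~p_32), p_32 = 0.
From the singleton clause (~p_42), p_42 = 0.
Suppose p_21 = 1.
From the singleton clause (~p_31), p_31 = 0.
From the singleton clause (p_33), p_33 = 1.
From the singleton clause (~p_41), p_41 = 0.
From the singleton clause (p_43), p_43 = 1.
But (~p_43) is also a unit clause — contradiction.
Undo p_21 and try p_21 = 0.
From the singleton clause (p_23), p_23 = 1.
From the singleton clause (~p_13), p_13 = 0.
From the singleton clause (~p_33), p_33 = 0.
From the singleton clause (p_31), p_31 = 1.
From the singleton clause (~p_41), p_41 = 0.
From the singleton clause (p_43), p_43 = 1.
But (~p_43) is also a unit clause — contradiction.
Neither p_21 = 1 nor p_21 = 0 works.
Undo p_12 and try p_12 = 0.
From the singleton clause (p_13), p_13 = 1.
From the singleton clause (~p_23), p_23 = 0.
From the singleton clause (~p_33), p_33 = 0.
From the singleton clause (~p_43), p_43 = 0.
Suppose p_21 = 1.
From the singleton clause (~p_31), p_31 = 0.
From the singleton clause (p_32), p_32 = 1.
From the singleton clause (~p_41), p_41 = 0.
From the singleton clause (p_42), p_42 = 1.
But (~p_42) is also a unit clause — contradiction.
Undo p_21 and try p_21 = 0.
From the singleton clause (p_22), p_22 = 1.
From the singleton clause (~p_32), p_32 = 0.
From the singleton clause (p_31), p_31 = 1.
From the singleton clause (~p_41), p_41 = 0.
From the singleton clause (p_42), p_42 = 1.
But (~p_42) is also a unit clause — contradiction.
Neither p_21 = 1 nor p_21 = 0 works.
Neither p_12 = 1 nor p_12 = 0 works.
Undo p_11 and try p_11 = 1.
From the singleton clause (~p_21), p_21 = 0.
From the singleton clause (~p_31), p_31 = 0.
From the singleton clause (~p_41), p_41 = 0.
Suppose p_22 = 1.
From the singleton clause (~p_12), p_12 = 0.
From the singleton clause (~p_32), p_32 = 0.
From the singleton clause (p_33), p_33 = 1.
From the singleton clause (~p_42), p_42 = 0.
From the singleton clause (p_43), p_43 = 1.
But (~p_43) is also a unit clause — contradiction.
Undo p_22 and try p_22 = 0.
From the singleton clause (p_23), p_23 = 1.
From the singleton clause (~p_13), p_13 = 0.
From the singleton clause (~p_33), p_33 = 0.
From the singleton clause (p_32), p_32 = 1.
From the singleton clause (~p_12), p_12 = 0.
From the singleton clause (~p_42), p_42 = 0.
From the singleton clause (p_43), p_43 = 1.
But (~p_43) is also a unit clause — contradiction.
Neither p_22 = 1 nor p_22 = 0 works.
Neither p_11 = 1 nor p_11 = 0 works.

UNSATISFIABLE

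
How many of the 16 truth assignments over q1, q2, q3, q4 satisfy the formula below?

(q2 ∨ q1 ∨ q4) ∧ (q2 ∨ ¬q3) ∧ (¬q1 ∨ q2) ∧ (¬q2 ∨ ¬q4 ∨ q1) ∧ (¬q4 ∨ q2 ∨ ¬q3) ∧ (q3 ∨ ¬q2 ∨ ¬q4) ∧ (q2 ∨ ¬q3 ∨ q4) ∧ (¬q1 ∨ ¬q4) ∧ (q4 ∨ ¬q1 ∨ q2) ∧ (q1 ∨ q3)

3

There are 2^4 = 16 truth assignments over (q1, q2, q3, q4).
Check each against the 10 clauses (columns in the order q1, q2, q3, q4):
  F F F F  ✗ fails (q2 ∨ q1 ∨ q4)
  F F F T  ✗ fails (q1 ∨ q3)
  F F T F  ✗ fails (q2 ∨ q1 ∨ q4)
  F F T T  ✗ fails (q2 ∨ ¬q3)
  F T F F  ✗ fails (q1 ∨ q3)
  F T F T  ✗ fails (¬q2 ∨ ¬q4 ∨ q1)
  F T T F  ✓ satisfies all
  F T T T  ✗ fails (¬q2 ∨ ¬q4 ∨ q1)
  T F F F  ✗ fails (¬q1 ∨ q2)
  T F F T  ✗ fails (¬q1 ∨ q2)
  T F T F  ✗ fails (q2 ∨ ¬q3)
  T F T T  ✗ fails (q2 ∨ ¬q3)
  T T F F  ✓ satisfies all
  T T F T  ✗ fails (q3 ∨ ¬q2 ∨ ¬q4)
  T T T F  ✓ satisfies all
  T T T T  ✗ fails (¬q1 ∨ ¬q4)
3 of the 16 rows are models.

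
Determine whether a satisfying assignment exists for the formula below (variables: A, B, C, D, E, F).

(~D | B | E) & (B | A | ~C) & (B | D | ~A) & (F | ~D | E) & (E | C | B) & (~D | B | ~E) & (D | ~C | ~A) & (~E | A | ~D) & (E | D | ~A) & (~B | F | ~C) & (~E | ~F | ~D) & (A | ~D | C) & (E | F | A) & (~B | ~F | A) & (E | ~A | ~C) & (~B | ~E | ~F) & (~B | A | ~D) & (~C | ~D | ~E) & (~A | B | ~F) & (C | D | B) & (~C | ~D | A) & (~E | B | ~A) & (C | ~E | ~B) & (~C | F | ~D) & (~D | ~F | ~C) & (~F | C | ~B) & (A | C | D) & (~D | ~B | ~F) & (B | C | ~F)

Unsatisfiable

Try D = 0.
Try B = 1.
Try C = 0.
(~E) alone gives E = 0.
(~A) alone gives A = 0.
But (A) is also a unit clause — contradiction.
Undo C and try C = 1.
(~A) alone gives A = 0.
(F) alone gives F = 1.
But (~F) is also a unit clause — contradiction.
Either choice for C ends in contradiction.
Undo B and try B = 0.
(~A) alone gives A = 0.
(~C) alone gives C = 0.
But (C) is also a unit clause — contradiction.
Either choice for B ends in contradiction.
Undo D and try D = 1.
Try B = 1.
(A) alone gives A = 1.
(~F) alone gives F = 0.
(E) alone gives E = 1.
(~C) alone gives C = 0.
But (C) is also a unit clause — contradiction.
Undo B and try B = 0.
(E) alone gives E = 1.
But (~E) is also a unit clause — contradiction.
Either choice for B ends in contradiction.
Either choice for D ends in contradiction.
No assignment satisfies every clause.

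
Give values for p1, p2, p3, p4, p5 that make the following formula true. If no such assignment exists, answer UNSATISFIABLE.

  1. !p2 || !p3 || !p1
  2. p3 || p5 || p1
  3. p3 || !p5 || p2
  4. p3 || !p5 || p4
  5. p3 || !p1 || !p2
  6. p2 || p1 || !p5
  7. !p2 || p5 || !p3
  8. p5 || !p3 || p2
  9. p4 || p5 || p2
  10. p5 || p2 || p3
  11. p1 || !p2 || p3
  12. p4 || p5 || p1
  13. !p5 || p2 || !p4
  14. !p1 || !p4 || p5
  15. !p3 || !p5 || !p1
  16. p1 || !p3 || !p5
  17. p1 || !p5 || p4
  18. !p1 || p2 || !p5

UNSATISFIABLE

Try p2 = false.
Try p3 = true.
The clause (p5) is unit, so p5 = true.
The clause (p1) is unit, so p1 = true.
That conflicts with the unit clause (!p1).
Backtrack on p3: now try p3 = false.
The clause (!p5) is unit, so p5 = false.
That conflicts with the unit clause (p5).
Neither p3 = true nor p3 = false works.
Backtrack on p2: now try p2 = true.
Try p3 = false.
The clause (!p1) is unit, so p1 = false.
That conflicts with the unit clause (p1).
Backtrack on p3: now try p3 = true.
The clause (!p1) is unit, so p1 = false.
The clause (p5) is unit, so p5 = true.
That conflicts with the unit clause (!p5).
Neither p3 = true nor p3 = false works.
Neither p2 = true nor p2 = false works.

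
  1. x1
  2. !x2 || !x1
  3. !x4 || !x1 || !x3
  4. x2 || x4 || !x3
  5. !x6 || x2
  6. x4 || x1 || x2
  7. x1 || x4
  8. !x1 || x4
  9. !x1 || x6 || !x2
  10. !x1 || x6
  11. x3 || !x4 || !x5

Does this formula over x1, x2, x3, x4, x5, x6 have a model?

(x1) alone gives x1 = true.
(!x2) alone gives x2 = false.
(!x6) alone gives x6 = false.
Now (x6) is unsatisfied and unit — conflict.
No assignment satisfies every clause.

No, unsatisfiable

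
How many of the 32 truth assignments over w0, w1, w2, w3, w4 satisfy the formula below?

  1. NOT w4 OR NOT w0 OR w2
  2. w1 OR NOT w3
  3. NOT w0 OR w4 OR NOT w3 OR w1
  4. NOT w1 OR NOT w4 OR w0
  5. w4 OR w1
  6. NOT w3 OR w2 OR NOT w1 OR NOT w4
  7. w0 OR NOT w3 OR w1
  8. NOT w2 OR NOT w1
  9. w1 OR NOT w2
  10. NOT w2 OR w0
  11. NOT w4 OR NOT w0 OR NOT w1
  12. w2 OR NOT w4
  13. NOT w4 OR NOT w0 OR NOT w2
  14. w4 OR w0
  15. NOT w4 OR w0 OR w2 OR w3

There are 2^5 = 32 truth assignments over (w0, w1, w2, w3, w4).
Split on w1. With w1 = true, the clauses containing w1 are satisfied and NOT w1 drops from the rest; 2 of the 2^4 = 16 assignments to the other variables satisfy what remains.
With w1 = false, by the same count on the reduced clause set, 0 assignments work.
(One model: w0=T, w1=T, w2=F, w3=F, w4=F.)
Total: 2 + 0 = 2.

2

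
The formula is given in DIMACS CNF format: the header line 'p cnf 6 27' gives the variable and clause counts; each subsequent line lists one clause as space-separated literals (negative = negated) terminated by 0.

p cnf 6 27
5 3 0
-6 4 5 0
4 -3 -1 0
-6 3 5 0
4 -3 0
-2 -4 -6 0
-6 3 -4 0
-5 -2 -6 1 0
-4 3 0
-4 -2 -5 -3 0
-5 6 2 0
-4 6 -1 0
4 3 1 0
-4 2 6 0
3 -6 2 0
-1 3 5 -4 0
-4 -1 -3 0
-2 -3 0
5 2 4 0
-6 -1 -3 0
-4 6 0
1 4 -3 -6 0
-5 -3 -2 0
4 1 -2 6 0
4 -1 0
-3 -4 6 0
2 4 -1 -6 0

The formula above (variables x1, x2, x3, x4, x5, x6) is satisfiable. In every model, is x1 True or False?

False

Suppose x1 = True.
Unit clause (x4) forces x4 = True.
Unit clause (x3) forces x3 = True.
Now (¬x3) is unsatisfied and unit — conflict.
So every satisfying assignment has x1 = False.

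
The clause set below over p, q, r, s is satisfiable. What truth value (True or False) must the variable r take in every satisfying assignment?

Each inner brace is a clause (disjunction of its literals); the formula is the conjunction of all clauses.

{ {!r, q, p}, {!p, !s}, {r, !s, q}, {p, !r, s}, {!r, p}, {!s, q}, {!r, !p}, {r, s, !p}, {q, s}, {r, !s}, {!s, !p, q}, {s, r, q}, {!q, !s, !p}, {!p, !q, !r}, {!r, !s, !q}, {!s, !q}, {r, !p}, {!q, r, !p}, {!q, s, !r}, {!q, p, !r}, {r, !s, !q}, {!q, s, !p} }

Suppose r = true.
(p) alone gives p = true.
Now (!p) is unsatisfied and unit — conflict.
So every satisfying assignment has r = False.

False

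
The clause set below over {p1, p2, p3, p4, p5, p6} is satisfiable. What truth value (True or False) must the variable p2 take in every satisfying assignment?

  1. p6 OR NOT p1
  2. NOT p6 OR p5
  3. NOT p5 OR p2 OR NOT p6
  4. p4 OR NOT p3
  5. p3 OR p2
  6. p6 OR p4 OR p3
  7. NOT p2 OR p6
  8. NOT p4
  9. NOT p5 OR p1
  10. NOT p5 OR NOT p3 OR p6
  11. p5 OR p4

True

Suppose p2 = false.
From the singleton clause (p3), p3 = true.
From the singleton clause (p4), p4 = true.
That conflicts with the unit clause (NOT p4).
So every satisfying assignment has p2 = True.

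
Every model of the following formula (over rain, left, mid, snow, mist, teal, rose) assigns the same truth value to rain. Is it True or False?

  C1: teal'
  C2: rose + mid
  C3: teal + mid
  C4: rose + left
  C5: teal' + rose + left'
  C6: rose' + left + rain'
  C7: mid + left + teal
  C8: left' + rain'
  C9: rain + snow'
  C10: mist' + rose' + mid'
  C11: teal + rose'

Suppose rain = 1.
(teal') alone gives teal = 0.
(mid) alone gives mid = 1.
(left') alone gives left = 0.
(rose) alone gives rose = 1.
That conflicts with the unit clause (rose').
So every satisfying assignment has rain = False.

False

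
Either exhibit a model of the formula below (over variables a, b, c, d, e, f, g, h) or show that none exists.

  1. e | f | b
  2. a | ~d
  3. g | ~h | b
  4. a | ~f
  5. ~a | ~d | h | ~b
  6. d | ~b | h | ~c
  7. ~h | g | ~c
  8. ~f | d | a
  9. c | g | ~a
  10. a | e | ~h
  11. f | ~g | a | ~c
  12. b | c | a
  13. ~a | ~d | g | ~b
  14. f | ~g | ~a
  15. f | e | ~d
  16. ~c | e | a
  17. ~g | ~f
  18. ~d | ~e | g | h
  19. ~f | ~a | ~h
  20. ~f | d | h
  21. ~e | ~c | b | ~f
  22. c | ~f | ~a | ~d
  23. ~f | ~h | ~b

a ↦ 0,  b ↦ 0,  c ↦ 1,  d ↦ 0,  e ↦ 1,  f ↦ 0,  g ↦ 0,  h ↦ 0

Branch on a: set a = 0.
From the singleton clause (~d), d = 0.
From the singleton clause (~f), f = 0.
Branch on e: set e = 1.
Branch on g: set g = 0.
Branch on h: set h = 0.
Branch on b: set b = 0.
From the singleton clause (c), c = 1.
Every clause now holds.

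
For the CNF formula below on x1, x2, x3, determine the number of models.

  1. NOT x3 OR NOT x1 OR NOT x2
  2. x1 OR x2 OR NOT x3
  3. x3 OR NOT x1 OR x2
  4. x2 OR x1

4

There are 2^3 = 8 truth assignments over (x1, x2, x3).
Check each against the 4 clauses (columns in the order x1, x2, x3):
  F F F  ✗ fails (x2 OR x1)
  F F T  ✗ fails (x1 OR x2 OR NOT x3)
  F T F  ✓ satisfies all
  F T T  ✓ satisfies all
  T F F  ✗ fails (x3 OR NOT x1 OR x2)
  T F T  ✓ satisfies all
  T T F  ✓ satisfies all
  T T T  ✗ fails (NOT x3 OR NOT x1 OR NOT x2)
4 of the 8 rows are models.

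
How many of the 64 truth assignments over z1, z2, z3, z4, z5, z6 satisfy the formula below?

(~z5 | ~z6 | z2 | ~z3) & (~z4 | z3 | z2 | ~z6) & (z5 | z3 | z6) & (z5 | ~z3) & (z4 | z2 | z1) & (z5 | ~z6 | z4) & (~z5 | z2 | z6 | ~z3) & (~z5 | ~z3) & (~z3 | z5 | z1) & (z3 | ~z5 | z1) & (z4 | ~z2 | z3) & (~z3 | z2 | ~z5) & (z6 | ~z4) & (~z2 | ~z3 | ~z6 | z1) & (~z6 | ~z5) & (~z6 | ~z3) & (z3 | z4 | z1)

There are 2^6 = 64 truth assignments over (z1, z2, z3, z4, z5, z6).
Split on z1. With z1 = 1, the clauses containing z1 are satisfied and ~z1 drops from the rest; 2 of the 2^5 = 32 assignments to the other variables satisfy what remains.
With z1 = 0, by the same count on the reduced clause set, 1 assignment works.
Total: 2 + 1 = 3.

3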